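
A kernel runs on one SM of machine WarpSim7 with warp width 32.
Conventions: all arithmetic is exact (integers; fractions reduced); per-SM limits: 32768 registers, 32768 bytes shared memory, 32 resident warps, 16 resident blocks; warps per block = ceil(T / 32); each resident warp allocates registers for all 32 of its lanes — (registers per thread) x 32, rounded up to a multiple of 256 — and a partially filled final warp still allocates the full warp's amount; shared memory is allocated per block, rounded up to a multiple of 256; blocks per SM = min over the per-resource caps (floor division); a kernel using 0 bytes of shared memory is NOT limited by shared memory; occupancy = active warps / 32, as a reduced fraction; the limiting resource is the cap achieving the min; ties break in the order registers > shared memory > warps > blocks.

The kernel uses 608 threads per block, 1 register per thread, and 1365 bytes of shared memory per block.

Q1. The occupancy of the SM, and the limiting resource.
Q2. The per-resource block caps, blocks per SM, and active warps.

Answer: occupancy 19/32, limited by warps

registers: 6 blocks
shared memory: 21 blocks
warps: 1 block
blocks: 16 blocks

Answer: 1 block, 19 active warps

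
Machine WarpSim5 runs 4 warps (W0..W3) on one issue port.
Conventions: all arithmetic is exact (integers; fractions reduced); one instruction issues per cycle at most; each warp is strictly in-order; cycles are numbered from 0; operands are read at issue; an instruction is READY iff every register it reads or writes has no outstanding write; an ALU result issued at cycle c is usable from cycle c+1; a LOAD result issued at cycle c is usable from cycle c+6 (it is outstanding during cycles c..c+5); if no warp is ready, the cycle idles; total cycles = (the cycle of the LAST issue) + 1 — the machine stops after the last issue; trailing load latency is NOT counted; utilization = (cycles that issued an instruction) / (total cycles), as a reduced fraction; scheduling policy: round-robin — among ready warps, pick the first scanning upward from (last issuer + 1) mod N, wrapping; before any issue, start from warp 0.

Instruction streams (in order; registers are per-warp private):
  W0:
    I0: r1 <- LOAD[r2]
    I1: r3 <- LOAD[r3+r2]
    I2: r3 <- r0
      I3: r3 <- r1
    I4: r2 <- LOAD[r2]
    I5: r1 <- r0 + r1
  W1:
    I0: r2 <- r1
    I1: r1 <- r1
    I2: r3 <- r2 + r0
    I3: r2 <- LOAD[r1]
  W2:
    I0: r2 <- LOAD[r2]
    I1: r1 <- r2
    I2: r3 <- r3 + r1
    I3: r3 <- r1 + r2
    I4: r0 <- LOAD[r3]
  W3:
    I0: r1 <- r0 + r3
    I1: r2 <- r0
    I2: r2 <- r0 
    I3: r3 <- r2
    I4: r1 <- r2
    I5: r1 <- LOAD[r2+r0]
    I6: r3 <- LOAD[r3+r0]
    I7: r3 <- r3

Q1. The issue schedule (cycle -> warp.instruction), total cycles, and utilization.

cycle 0: W0.I0
cycle 1: W1.I0
cycle 2: W2.I0
cycle 3: W3.I0
cycle 4: W0.I1
cycle 5: W1.I1
cycle 6: W3.I1
cycle 7: W1.I2
cycle 8: W2.I1
cycle 9: W3.I2
cycle 10: W0.I2
cycle 11: W1.I3
cycle 12: W2.I2
cycle 13: W3.I3
cycle 14: W0.I3
cycle 15: W2.I3
cycle 16: W3.I4
cycle 17: W0.I4
cycle 18: W2.I4
cycle 19: W3.I5
cycle 20: W0.I5
cycle 21: W3.I6
cycle 22: idle
cycle 23: idle
cycle 24: idle
cycle 25: idle
cycle 26: idle
cycle 27: W3.I7

Answer: 28 cycles, utilization 23/28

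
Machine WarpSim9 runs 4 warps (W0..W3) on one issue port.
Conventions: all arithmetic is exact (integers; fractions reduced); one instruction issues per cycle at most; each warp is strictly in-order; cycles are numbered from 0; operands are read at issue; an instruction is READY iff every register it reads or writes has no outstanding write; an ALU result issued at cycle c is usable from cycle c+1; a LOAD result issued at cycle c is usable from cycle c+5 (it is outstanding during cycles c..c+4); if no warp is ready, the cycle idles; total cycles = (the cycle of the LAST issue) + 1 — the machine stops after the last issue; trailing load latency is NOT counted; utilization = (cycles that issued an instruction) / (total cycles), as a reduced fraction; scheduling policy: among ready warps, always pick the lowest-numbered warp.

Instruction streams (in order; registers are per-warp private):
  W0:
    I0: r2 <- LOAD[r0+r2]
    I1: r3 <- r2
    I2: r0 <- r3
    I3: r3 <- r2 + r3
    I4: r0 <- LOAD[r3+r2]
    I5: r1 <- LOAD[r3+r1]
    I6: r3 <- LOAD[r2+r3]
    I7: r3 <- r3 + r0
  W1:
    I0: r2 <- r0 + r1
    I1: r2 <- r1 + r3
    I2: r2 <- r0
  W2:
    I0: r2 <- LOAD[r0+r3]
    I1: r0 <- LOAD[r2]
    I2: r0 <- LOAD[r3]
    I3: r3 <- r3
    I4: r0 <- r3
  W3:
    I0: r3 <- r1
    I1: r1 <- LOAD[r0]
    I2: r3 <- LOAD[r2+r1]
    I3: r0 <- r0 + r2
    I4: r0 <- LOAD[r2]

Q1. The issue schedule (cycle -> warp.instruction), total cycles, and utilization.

cycle 0: W0.I0
cycle 1: W1.I0
cycle 2: W1.I1
cycle 3: W1.I2
cycle 4: W2.I0
cycle 5: W0.I1
cycle 6: W0.I2
cycle 7: W0.I3
cycle 8: W0.I4
cycle 9: W0.I5
cycle 10: W0.I6
cycle 11: W2.I1
cycle 12: W3.I0
cycle 13: W3.I1
cycle 14: idle
cycle 15: W0.I7
cycle 16: W2.I2
cycle 17: W2.I3
cycle 18: W3.I2
cycle 19: W3.I3
cycle 20: W3.I4
cycle 21: W2.I4

Answer: 22 cycles, utilization 21/22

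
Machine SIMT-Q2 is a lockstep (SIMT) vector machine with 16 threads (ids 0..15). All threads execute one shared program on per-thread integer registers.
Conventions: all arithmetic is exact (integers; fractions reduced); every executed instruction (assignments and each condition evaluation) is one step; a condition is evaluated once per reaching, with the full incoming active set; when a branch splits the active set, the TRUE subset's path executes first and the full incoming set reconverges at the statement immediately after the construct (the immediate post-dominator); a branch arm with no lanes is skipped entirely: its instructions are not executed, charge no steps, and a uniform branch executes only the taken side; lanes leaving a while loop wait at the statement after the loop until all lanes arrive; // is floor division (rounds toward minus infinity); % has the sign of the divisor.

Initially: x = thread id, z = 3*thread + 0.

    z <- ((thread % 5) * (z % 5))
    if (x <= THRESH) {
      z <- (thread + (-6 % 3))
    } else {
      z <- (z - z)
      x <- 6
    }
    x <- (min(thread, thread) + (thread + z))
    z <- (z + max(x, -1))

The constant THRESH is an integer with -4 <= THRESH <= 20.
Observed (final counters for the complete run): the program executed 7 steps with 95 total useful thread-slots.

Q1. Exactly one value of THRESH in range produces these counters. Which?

Answer: THRESH = 0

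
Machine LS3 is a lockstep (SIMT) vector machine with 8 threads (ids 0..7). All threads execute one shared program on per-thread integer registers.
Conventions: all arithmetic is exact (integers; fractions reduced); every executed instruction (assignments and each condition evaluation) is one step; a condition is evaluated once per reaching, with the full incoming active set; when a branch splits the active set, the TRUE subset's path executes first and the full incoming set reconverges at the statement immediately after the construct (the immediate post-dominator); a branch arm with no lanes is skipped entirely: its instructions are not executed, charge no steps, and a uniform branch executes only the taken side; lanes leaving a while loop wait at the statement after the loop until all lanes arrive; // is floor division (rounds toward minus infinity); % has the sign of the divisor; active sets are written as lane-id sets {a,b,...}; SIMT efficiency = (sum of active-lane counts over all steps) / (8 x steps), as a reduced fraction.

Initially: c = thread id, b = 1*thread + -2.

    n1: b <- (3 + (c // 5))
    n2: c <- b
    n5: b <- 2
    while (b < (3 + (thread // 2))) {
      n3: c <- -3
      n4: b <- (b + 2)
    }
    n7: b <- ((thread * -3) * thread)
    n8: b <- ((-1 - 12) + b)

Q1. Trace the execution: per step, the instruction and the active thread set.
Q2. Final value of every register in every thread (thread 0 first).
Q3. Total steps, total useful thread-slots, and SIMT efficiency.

step 0: b <- (3 + (c // 5))          {0,1,2,3,4,5,6,7}
step 1: c <- b                       {0,1,2,3,4,5,6,7}
step 2: b <- 2                       {0,1,2,3,4,5,6,7}
step 3: eval (b < (3 + (thread // 2))) {0,1,2,3,4,5,6,7}
step 4: c <- -3                      {0,1,2,3,4,5,6,7}
step 5: b <- (b + 2)                 {0,1,2,3,4,5,6,7}
step 6: eval (b < (3 + (thread // 2))) {0,1,2,3,4,5,6,7}
step 7: c <- -3                      {4,5,6,7}
step 8: b <- (b + 2)                 {4,5,6,7}
step 9: eval (b < (3 + (thread // 2))) {4,5,6,7}
step 10: b <- ((thread * -3) * thread) {0,1,2,3,4,5,6,7}
step 11: b <- ((-1 - 12) + b)         {0,1,2,3,4,5,6,7}

Answer: 12 steps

c: -3,-3,-3,-3,-3,-3,-3,-3
b: -13,-16,-25,-40,-61,-88,-121,-160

steps = 12; useful = 84; efficiency = 84/96 = 7/8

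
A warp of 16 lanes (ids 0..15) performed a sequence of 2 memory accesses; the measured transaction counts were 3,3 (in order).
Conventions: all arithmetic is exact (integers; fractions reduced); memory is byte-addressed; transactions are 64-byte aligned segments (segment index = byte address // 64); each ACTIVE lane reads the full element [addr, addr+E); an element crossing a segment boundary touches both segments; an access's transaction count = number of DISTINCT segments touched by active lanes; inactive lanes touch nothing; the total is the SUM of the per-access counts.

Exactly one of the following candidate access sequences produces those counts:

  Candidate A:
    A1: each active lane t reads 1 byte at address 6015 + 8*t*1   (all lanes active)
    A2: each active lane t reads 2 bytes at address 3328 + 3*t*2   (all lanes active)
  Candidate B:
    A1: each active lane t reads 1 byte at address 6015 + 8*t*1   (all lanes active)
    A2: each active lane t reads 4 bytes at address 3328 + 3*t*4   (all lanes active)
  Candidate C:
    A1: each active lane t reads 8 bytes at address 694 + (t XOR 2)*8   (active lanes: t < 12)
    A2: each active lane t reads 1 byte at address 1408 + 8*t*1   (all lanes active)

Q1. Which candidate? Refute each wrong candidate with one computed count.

A: A2 gives 2 transactions, not 3
C: A2 gives 2 transactions, not 3
B: all counts match (3,3)

Answer: B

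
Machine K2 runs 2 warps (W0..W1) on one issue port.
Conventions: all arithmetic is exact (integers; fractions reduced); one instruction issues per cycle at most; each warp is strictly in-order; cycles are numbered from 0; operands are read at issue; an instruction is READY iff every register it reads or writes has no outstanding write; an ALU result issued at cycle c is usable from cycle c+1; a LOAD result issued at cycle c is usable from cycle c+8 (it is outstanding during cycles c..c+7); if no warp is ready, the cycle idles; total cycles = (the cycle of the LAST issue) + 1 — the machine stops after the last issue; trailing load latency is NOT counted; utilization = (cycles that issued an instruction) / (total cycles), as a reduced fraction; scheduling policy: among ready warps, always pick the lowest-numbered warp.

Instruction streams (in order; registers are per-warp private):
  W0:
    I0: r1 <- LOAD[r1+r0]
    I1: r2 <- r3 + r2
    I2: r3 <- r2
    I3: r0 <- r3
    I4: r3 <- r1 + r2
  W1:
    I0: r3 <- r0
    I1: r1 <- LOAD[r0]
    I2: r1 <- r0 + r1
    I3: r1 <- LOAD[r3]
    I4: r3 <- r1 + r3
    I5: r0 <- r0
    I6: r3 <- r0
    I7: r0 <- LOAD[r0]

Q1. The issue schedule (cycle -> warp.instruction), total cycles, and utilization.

cycle 0: W0.I0
cycle 1: W0.I1
cycle 2: W0.I2
cycle 3: W0.I3
cycle 4: W1.I0
cycle 5: W1.I1
cycle 6: idle
cycle 7: idle
cycle 8: W0.I4
cycle 9: idle
cycle 10: idle
cycle 11: idle
cycle 12: idle
cycle 13: W1.I2
cycle 14: W1.I3
cycle 15: idle
cycle 16: idle
cycle 17: idle
cycle 18: idle
cycle 19: idle
cycle 20: idle
cycle 21: idle
cycle 22: W1.I4
cycle 23: W1.I5
cycle 24: W1.I6
cycle 25: W1.I7

Answer: 26 cycles, utilization 1/2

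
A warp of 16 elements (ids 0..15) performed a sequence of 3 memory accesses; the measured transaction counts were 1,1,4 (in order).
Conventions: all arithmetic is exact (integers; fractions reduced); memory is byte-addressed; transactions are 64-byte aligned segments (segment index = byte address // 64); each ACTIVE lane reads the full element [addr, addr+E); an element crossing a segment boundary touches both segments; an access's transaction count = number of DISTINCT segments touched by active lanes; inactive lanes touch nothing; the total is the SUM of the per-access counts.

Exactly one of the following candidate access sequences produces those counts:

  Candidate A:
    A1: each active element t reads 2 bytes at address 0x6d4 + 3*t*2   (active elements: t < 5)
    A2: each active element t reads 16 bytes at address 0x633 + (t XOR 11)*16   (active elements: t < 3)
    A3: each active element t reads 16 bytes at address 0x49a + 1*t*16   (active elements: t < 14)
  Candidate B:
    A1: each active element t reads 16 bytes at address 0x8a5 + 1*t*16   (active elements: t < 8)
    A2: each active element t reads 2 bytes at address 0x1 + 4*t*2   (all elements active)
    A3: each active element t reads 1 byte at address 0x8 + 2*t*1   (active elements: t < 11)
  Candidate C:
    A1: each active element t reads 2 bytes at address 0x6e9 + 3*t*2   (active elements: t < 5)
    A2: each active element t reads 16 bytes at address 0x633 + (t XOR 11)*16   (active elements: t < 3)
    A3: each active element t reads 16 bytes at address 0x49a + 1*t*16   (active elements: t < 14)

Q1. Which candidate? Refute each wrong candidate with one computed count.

B: A1 gives 3 transactions, not 1
C: A1 gives 2 transactions, not 1
A: all counts match (1,1,4)

Answer: A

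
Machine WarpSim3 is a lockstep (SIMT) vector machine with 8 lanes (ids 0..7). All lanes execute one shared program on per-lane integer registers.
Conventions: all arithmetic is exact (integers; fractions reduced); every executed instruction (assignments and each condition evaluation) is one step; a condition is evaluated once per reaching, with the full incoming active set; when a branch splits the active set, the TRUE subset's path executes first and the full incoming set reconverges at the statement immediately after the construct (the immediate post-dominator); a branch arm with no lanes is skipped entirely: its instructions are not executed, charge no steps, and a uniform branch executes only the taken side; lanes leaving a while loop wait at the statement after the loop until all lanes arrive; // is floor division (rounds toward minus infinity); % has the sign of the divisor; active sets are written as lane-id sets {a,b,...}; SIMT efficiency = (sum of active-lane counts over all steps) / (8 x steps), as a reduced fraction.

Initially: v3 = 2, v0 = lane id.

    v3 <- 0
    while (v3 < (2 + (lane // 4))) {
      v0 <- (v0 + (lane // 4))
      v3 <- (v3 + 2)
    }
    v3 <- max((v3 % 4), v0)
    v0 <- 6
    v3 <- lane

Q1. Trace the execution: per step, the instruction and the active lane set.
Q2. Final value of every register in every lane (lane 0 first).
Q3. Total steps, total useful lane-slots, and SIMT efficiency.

step 0: v3 <- 0                      {0,1,2,3,4,5,6,7}
step 1: eval (v3 < (2 + (lane // 4))) {0,1,2,3,4,5,6,7}
step 2: v0 <- (v0 + (lane // 4))     {0,1,2,3,4,5,6,7}
step 3: v3 <- (v3 + 2)               {0,1,2,3,4,5,6,7}
step 4: eval (v3 < (2 + (lane // 4))) {0,1,2,3,4,5,6,7}
step 5: v0 <- (v0 + (lane // 4))     {4,5,6,7}
step 6: v3 <- (v3 + 2)               {4,5,6,7}
step 7: eval (v3 < (2 + (lane // 4))) {4,5,6,7}
step 8: v3 <- max((v3 % 4), v0)      {0,1,2,3,4,5,6,7}
step 9: v0 <- 6                      {0,1,2,3,4,5,6,7}
step 10: v3 <- lane                   {0,1,2,3,4,5,6,7}

Answer: 11 steps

v3: 0,1,2,3,4,5,6,7
v0: 6,6,6,6,6,6,6,6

steps = 11; useful = 76; efficiency = 76/88 = 19/22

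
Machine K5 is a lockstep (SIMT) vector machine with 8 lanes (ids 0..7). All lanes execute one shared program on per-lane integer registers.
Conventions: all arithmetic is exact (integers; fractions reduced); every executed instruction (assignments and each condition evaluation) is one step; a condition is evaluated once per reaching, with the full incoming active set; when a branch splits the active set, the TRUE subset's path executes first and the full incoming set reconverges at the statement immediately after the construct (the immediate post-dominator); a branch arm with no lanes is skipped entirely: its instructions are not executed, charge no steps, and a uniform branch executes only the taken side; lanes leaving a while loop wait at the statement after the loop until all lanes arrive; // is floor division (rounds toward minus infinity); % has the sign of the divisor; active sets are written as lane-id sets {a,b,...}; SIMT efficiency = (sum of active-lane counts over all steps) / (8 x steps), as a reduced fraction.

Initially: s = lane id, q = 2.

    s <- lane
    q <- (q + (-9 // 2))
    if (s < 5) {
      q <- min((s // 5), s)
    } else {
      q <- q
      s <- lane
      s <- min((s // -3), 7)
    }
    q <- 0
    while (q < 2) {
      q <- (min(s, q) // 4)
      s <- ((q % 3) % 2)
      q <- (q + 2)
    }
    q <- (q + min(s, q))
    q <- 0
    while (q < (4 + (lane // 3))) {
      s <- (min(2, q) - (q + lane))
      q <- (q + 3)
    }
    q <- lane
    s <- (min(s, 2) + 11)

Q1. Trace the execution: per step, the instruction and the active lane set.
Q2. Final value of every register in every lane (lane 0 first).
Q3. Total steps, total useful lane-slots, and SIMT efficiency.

step 0: s <- lane                    {0,1,2,3,4,5,6,7}
step 1: q <- (q + (-9 // 2))         {0,1,2,3,4,5,6,7}
step 2: eval (s < 5)                 {0,1,2,3,4,5,6,7}
step 3: q <- min((s // 5), s)        {0,1,2,3,4}
step 4: q <- q                       {5,6,7}
step 5: s <- lane                    {5,6,7}
step 6: s <- min((s // -3), 7)       {5,6,7}
step 7: q <- 0                       {0,1,2,3,4,5,6,7}
step 8: eval (q < 2)                 {0,1,2,3,4,5,6,7}
step 9: q <- (min(s, q) // 4)        {0,1,2,3,4,5,6,7}
step 10: s <- ((q % 3) % 2)           {0,1,2,3,4,5,6,7}
step 11: q <- (q + 2)                 {0,1,2,3,4,5,6,7}
step 12: eval (q < 2)                 {0,1,2,3,4,5,6,7}
step 13: q <- (min(s, q) // 4)        {5,6,7}
step 14: s <- ((q % 3) % 2)           {5,6,7}
step 15: q <- (q + 2)                 {5,6,7}
step 16: eval (q < 2)                 {5,6,7}
step 17: q <- (q + min(s, q))         {0,1,2,3,4,5,6,7}
step 18: q <- 0                       {0,1,2,3,4,5,6,7}
step 19: eval (q < (4 + (lane // 3))) {0,1,2,3,4,5,6,7}
step 20: s <- (min(2, q) - (q + lane)) {0,1,2,3,4,5,6,7}
step 21: q <- (q + 3)                 {0,1,2,3,4,5,6,7}
step 22: eval (q < (4 + (lane // 3))) {0,1,2,3,4,5,6,7}
step 23: s <- (min(2, q) - (q + lane)) {0,1,2,3,4,5,6,7}
step 24: q <- (q + 3)                 {0,1,2,3,4,5,6,7}
step 25: eval (q < (4 + (lane // 3))) {0,1,2,3,4,5,6,7}
step 26: q <- lane                    {0,1,2,3,4,5,6,7}
step 27: s <- (min(s, 2) + 11)        {0,1,2,3,4,5,6,7}

Answer: 28 steps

s: 10,9,8,7,6,5,4,3
q: 0,1,2,3,4,5,6,7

steps = 28; useful = 186; efficiency = 186/224 = 93/112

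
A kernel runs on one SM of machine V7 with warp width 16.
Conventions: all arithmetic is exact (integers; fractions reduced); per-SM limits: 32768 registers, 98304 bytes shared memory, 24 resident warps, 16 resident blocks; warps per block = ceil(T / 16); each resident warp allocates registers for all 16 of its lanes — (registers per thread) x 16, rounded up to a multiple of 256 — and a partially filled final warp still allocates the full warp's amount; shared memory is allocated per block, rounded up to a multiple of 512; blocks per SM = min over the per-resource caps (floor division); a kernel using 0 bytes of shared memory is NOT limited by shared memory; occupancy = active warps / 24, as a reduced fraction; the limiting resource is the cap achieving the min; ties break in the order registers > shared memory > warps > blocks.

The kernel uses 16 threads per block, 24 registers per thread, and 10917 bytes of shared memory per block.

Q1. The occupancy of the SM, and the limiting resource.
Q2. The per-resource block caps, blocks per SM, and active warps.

Answer: occupancy 1/3, limited by shared memory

registers: 64 blocks
shared memory: 8 blocks
warps: 24 blocks
blocks: 16 blocks

Answer: 8 blocks, 8 active warps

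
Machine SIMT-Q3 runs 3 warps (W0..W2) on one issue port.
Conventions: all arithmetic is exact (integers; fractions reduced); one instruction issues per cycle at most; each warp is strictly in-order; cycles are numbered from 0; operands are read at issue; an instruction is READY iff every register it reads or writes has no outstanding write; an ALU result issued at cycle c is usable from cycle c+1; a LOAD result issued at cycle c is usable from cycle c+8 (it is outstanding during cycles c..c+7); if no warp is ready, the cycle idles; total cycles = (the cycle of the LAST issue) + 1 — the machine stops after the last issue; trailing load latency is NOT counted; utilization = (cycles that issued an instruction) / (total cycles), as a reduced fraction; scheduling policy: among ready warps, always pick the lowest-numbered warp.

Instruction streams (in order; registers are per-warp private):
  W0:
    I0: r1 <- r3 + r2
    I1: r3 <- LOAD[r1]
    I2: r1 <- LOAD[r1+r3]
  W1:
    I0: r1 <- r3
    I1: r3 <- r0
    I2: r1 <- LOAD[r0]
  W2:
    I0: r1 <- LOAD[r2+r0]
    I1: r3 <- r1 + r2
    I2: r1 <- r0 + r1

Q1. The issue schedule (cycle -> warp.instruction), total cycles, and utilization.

cycle 0: W0.I0
cycle 1: W0.I1
cycle 2: W1.I0
cycle 3: W1.I1
cycle 4: W1.I2
cycle 5: W2.I0
cycle 6: idle
cycle 7: idle
cycle 8: idle
cycle 9: W0.I2
cycle 10: idle
cycle 11: idle
cycle 12: idle
cycle 13: W2.I1
cycle 14: W2.I2

Answer: 15 cycles, utilization 3/5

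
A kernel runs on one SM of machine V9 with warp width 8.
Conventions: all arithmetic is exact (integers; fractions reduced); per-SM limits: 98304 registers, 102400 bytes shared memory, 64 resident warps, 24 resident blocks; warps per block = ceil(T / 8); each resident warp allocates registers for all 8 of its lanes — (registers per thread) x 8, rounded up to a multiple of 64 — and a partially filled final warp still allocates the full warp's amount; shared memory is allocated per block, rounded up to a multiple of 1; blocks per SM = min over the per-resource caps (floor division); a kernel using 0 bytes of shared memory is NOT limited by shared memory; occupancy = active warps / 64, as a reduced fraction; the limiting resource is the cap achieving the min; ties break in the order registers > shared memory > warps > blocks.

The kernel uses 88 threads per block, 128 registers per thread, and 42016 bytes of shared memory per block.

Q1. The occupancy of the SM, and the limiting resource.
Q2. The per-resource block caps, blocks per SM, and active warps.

Answer: occupancy 11/32, limited by shared memory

registers: 8 blocks
shared memory: 2 blocks
warps: 5 blocks
blocks: 24 blocks

Answer: 2 blocks, 22 active warps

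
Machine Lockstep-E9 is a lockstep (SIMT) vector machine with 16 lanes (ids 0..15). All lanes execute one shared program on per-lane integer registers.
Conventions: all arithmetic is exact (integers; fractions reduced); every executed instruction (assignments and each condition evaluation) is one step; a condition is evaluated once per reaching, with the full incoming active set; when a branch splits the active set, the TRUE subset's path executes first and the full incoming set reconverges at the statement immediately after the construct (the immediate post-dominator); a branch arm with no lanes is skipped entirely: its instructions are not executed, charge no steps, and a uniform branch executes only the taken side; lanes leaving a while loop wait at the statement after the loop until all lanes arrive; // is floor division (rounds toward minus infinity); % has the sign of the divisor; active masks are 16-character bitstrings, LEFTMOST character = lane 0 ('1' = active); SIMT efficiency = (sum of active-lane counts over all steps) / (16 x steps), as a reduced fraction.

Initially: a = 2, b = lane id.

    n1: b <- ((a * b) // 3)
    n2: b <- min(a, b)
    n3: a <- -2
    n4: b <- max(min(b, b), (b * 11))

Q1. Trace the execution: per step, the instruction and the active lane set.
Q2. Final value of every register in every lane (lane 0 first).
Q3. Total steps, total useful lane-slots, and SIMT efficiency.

step 0: b <- ((a * b) // 3)          1111111111111111
step 1: b <- min(a, b)               1111111111111111
step 2: a <- -2                      1111111111111111
step 3: b <- max(min(b, b), (b * 11)) 1111111111111111

Answer: 4 steps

a: -2,-2,-2,-2,-2,-2,-2,-2,-2,-2,-2,-2,-2,-2,-2,-2
b: 0,0,11,22,22,22,22,22,22,22,22,22,22,22,22,22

steps = 4; useful = 64; efficiency = 64/64 = 1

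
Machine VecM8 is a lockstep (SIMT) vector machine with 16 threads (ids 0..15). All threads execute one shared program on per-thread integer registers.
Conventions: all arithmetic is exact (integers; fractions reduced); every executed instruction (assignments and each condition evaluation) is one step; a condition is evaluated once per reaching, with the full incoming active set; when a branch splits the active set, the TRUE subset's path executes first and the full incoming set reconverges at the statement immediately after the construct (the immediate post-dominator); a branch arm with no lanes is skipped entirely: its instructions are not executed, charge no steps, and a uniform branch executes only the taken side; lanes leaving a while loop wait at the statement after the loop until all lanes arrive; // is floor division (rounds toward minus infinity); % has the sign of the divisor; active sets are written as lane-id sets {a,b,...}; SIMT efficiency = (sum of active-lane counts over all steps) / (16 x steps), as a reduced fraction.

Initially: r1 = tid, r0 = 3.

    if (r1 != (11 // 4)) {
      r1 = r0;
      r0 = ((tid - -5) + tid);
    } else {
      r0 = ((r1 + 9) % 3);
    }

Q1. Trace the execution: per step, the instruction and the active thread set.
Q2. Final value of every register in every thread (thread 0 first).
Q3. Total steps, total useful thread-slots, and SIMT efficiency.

step 0: eval (r1 != (11 // 4))       {0,1,2,3,4,5,6,7,8,9,10,11,12,13,14,15}
step 1: r1 <- r0                     {0,1,3,4,5,6,7,8,9,10,11,12,13,14,15}
step 2: r0 <- ((tid - -5) + tid)     {0,1,3,4,5,6,7,8,9,10,11,12,13,14,15}
step 3: r0 <- ((r1 + 9) % 3)         {2}

Answer: 4 steps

r1: 3,3,2,3,3,3,3,3,3,3,3,3,3,3,3,3
r0: 5,7,2,11,13,15,17,19,21,23,25,27,29,31,33,35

steps = 4; useful = 47; efficiency = 47/64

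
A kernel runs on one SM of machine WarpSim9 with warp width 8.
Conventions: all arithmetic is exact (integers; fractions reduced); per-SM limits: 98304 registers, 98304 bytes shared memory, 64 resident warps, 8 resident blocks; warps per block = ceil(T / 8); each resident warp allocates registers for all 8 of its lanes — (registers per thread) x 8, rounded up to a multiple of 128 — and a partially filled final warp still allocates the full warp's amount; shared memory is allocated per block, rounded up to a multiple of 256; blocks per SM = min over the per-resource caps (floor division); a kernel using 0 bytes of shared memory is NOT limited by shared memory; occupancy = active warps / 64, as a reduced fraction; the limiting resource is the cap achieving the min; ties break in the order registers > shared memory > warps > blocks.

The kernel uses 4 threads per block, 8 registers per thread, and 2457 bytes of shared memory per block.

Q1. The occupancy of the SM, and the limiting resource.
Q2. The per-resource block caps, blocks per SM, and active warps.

Answer: occupancy 1/8, limited by blocks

registers: 768 blocks
shared memory: 38 blocks
warps: 64 blocks
blocks: 8 blocks

Answer: 8 blocks, 8 active warps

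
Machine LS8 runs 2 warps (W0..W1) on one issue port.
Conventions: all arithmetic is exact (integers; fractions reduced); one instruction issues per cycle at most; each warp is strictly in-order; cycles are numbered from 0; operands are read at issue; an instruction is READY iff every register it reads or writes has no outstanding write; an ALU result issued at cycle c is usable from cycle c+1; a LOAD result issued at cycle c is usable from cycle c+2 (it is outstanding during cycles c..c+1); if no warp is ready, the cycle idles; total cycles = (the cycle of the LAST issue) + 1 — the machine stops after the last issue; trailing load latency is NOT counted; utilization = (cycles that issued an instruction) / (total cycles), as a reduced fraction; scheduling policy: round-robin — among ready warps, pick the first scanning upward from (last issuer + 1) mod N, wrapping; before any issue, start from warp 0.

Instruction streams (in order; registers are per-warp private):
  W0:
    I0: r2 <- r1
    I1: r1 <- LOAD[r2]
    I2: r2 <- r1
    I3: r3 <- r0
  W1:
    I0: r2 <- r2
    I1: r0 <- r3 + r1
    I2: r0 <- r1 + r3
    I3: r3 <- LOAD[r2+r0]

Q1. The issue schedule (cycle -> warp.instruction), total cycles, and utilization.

cycle 0: W0.I0
cycle 1: W1.I0
cycle 2: W0.I1
cycle 3: W1.I1
cycle 4: W0.I2
cycle 5: W1.I2
cycle 6: W0.I3
cycle 7: W1.I3

Answer: 8 cycles, utilization 1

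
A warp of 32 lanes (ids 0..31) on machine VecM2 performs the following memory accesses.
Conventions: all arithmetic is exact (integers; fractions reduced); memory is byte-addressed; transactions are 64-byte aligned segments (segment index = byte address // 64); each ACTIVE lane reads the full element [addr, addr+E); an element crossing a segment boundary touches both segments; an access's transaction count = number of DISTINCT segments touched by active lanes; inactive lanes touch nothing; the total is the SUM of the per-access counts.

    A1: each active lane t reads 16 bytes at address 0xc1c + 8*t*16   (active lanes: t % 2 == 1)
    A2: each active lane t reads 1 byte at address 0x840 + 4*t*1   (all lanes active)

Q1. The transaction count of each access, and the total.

A1: 16 transactions
A2: 2 transactions

Answer: 16,2; total 18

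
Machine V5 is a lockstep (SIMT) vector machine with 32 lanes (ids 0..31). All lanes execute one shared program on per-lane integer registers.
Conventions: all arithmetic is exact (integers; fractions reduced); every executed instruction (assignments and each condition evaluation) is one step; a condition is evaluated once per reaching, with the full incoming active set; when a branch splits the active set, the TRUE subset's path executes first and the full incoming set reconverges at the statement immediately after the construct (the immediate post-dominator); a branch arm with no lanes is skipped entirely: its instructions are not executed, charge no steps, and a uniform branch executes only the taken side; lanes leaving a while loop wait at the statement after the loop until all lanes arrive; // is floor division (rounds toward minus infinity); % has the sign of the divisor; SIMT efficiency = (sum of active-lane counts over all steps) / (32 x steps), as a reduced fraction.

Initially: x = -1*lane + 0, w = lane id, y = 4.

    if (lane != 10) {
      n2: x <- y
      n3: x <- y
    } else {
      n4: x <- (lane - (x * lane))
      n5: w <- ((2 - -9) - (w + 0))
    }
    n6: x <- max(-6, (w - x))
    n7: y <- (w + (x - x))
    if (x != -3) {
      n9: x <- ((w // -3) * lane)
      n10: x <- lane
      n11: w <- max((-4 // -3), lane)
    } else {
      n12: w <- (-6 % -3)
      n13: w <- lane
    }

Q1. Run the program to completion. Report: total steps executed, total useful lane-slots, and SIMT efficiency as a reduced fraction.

Answer: 13 steps, 287 useful, 287/416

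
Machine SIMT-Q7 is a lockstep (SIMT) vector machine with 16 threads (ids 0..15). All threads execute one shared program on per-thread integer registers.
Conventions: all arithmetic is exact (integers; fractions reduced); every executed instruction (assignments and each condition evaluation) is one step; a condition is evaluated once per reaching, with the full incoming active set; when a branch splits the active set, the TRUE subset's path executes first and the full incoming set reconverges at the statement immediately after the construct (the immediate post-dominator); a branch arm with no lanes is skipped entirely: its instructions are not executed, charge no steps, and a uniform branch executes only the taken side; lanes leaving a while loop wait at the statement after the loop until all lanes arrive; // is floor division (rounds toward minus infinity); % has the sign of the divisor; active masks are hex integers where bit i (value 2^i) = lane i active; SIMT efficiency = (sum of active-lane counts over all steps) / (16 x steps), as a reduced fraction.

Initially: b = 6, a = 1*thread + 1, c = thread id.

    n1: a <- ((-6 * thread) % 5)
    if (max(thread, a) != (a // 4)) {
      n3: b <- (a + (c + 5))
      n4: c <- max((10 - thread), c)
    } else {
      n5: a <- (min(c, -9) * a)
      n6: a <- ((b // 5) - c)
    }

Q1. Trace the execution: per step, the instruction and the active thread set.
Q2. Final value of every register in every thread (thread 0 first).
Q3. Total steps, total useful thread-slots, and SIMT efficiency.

step 0: a <- ((-6 * thread) % 5)     0xffff
step 1: eval (max(thread, a) != (a // 4)) 0xffff
step 2: b <- (a + (c + 5))           0xfffe
step 3: c <- max((10 - thread), c)   0xfffe
step 4: a <- (min(c, -9) * a)        0x0001
step 5: a <- ((b // 5) - c)          0x0001

Answer: 6 steps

b: 6,10,10,10,10,10,15,15,15,15,15,20,20,20,20,20
a: 1,4,3,2,1,0,4,3,2,1,0,4,3,2,1,0
c: 0,9,8,7,6,5,6,7,8,9,10,11,12,13,14,15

steps = 6; useful = 64; efficiency = 64/96 = 2/3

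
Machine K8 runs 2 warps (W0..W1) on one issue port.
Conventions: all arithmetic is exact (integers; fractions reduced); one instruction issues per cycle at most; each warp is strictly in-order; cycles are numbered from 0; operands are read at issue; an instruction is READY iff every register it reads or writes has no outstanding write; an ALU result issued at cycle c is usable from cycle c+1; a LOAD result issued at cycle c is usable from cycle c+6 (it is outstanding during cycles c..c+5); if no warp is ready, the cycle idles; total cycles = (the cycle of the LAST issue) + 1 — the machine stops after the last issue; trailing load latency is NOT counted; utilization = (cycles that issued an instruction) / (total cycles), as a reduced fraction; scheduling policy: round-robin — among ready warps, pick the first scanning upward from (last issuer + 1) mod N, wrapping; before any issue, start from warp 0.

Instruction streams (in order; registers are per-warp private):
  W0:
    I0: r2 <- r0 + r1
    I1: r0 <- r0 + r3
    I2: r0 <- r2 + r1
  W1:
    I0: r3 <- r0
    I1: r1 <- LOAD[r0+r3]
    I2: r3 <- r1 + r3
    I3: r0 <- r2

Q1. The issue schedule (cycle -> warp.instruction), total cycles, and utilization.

cycle 0: W0.I0
cycle 1: W1.I0
cycle 2: W0.I1
cycle 3: W1.I1
cycle 4: W0.I2
cycle 5: idle
cycle 6: idle
cycle 7: idle
cycle 8: idle
cycle 9: W1.I2
cycle 10: W1.I3

Answer: 11 cycles, utilization 7/11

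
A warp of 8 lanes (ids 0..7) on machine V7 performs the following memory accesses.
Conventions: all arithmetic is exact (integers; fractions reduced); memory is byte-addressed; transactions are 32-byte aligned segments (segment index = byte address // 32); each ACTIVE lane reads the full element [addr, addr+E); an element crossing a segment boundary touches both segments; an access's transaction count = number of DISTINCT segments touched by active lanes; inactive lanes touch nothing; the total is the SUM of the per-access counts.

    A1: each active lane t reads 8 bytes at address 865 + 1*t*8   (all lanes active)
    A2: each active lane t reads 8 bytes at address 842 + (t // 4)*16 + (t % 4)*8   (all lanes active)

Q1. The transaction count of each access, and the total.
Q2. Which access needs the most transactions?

A1: 3 transactions
A2: 2 transactions

Answer: 3,2; total 5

Answer: A1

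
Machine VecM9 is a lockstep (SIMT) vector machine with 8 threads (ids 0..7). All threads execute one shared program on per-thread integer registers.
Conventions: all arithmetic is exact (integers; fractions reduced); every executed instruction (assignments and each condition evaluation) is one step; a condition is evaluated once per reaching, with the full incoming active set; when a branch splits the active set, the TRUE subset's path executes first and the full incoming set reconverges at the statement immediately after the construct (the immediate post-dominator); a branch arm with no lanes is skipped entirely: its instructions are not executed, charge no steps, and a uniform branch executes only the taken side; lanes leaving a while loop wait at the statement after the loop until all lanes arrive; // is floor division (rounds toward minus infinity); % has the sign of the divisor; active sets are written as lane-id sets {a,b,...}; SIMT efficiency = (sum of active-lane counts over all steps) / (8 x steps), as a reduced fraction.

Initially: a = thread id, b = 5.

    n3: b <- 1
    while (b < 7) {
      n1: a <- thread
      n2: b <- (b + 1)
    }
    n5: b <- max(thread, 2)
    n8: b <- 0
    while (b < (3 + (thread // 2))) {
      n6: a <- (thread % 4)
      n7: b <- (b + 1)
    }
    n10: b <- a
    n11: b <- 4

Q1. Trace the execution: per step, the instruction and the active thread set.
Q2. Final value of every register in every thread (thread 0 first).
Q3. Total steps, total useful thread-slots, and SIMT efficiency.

step 0: b <- 1                       {0,1,2,3,4,5,6,7}
step 1: eval (b < 7)                 {0,1,2,3,4,5,6,7}
step 2: a <- thread                  {0,1,2,3,4,5,6,7}
step 3: b <- (b + 1)                 {0,1,2,3,4,5,6,7}
step 4: eval (b < 7)                 {0,1,2,3,4,5,6,7}
step 5: a <- thread                  {0,1,2,3,4,5,6,7}
step 6: b <- (b + 1)                 {0,1,2,3,4,5,6,7}
step 7: eval (b < 7)                 {0,1,2,3,4,5,6,7}
step 8: a <- thread                  {0,1,2,3,4,5,6,7}
step 9: b <- (b + 1)                 {0,1,2,3,4,5,6,7}
step 10: eval (b < 7)                 {0,1,2,3,4,5,6,7}
step 11: a <- thread                  {0,1,2,3,4,5,6,7}
step 12: b <- (b + 1)                 {0,1,2,3,4,5,6,7}
step 13: eval (b < 7)                 {0,1,2,3,4,5,6,7}
step 14: a <- thread                  {0,1,2,3,4,5,6,7}
step 15: b <- (b + 1)                 {0,1,2,3,4,5,6,7}
step 16: eval (b < 7)                 {0,1,2,3,4,5,6,7}
step 17: a <- thread                  {0,1,2,3,4,5,6,7}
step 18: b <- (b + 1)                 {0,1,2,3,4,5,6,7}
step 19: eval (b < 7)                 {0,1,2,3,4,5,6,7}
step 20: b <- max(thread, 2)          {0,1,2,3,4,5,6,7}
step 21: b <- 0                       {0,1,2,3,4,5,6,7}
step 22: eval (b < (3 + (thread // 2))) {0,1,2,3,4,5,6,7}
step 23: a <- (thread % 4)            {0,1,2,3,4,5,6,7}
step 24: b <- (b + 1)                 {0,1,2,3,4,5,6,7}
step 25: eval (b < (3 + (thread // 2))) {0,1,2,3,4,5,6,7}
step 26: a <- (thread % 4)            {0,1,2,3,4,5,6,7}
step 27: b <- (b + 1)                 {0,1,2,3,4,5,6,7}
step 28: eval (b < (3 + (thread // 2))) {0,1,2,3,4,5,6,7}
step 29: a <- (thread % 4)            {0,1,2,3,4,5,6,7}
step 30: b <- (b + 1)                 {0,1,2,3,4,5,6,7}
step 31: eval (b < (3 + (thread // 2))) {0,1,2,3,4,5,6,7}
step 32: a <- (thread % 4)            {2,3,4,5,6,7}
step 33: b <- (b + 1)                 {2,3,4,5,6,7}
step 34: eval (b < (3 + (thread // 2))) {2,3,4,5,6,7}
step 35: a <- (thread % 4)            {4,5,6,7}
step 36: b <- (b + 1)                 {4,5,6,7}
step 37: eval (b < (3 + (thread // 2))) {4,5,6,7}
step 38: a <- (thread % 4)            {6,7}
step 39: b <- (b + 1)                 {6,7}
step 40: eval (b < (3 + (thread // 2))) {6,7}
step 41: b <- a                       {0,1,2,3,4,5,6,7}
step 42: b <- 4                       {0,1,2,3,4,5,6,7}

Answer: 43 steps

a: 0,1,2,3,0,1,2,3
b: 4,4,4,4,4,4,4,4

steps = 43; useful = 308; efficiency = 308/344 = 77/86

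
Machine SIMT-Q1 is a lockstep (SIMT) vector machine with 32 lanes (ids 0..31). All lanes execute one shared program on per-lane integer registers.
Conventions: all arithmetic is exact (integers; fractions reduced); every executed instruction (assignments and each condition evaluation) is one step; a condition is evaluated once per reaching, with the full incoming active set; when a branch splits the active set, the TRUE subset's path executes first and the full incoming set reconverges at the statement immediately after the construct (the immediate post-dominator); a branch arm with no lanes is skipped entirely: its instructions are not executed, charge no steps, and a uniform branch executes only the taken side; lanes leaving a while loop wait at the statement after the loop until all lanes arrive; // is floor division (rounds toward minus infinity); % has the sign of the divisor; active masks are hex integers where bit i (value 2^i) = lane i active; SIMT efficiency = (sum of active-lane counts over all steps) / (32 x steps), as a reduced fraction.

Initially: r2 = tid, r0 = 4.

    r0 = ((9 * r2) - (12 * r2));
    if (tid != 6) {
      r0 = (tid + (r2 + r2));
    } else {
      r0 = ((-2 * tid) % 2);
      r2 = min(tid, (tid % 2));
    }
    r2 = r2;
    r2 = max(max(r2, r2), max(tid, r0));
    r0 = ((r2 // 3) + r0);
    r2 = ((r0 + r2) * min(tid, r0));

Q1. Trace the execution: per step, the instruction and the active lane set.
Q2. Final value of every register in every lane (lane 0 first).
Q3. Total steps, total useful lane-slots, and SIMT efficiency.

step 0: r0 <- ((9 * r2) - (12 * r2)) 0xffffffff
step 1: eval (tid != 6)              0xffffffff
step 2: r0 <- (tid + (r2 + r2))      0xffffffbf
step 3: r0 <- ((-2 * tid) % 2)       0x00000040
step 4: r2 <- min(tid, (tid % 2))    0x00000040
step 5: r2 <- r2                     0xffffffff
step 6: r2 <- max(max(r2, r2), max(tid, r0)) 0xffffffff
step 7: r0 <- ((r2 // 3) + r0)       0xffffffff
step 8: r2 <- ((r0 + r2) * min(tid, r0)) 0xffffffff

Answer: 9 steps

r2: 0,7,28,63,112,175,16,343,448,567,700,847,1008,1183,1372,1575,1792,2023,2268,2527,2800,3087,3388,3703,4032,4375,4732,5103,5488,5887,6300,6727
r0: 0,4,8,12,16,20,2,28,32,36,40,44,48,52,56,60,64,68,72,76,80,84,88,92,96,100,104,108,112,116,120,124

steps = 9; useful = 225; efficiency = 225/288 = 25/32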